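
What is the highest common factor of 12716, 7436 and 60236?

12716 = 2² · 11 · 17²; 7436 = 2² · 11 · 13²; 60236 = 2² · 11 · 37²
gcd takes min exponent of each prime: 2² · 11 = 44

44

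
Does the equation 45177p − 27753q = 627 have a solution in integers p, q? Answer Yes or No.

Yes

gcd(45177, 27753): 45177 = 1·27753 + 17424; 27753 = 1·17424 + 10329; 17424 = 1·10329 + 7095; 10329 = 1·7095 + 3234; 7095 = 2·3234 + 627; 3234 = 5·627 + 99; 627 = 6·99 + 33; 99 = 3·33 + 0 → 33
33 divides 627, so a solution exists.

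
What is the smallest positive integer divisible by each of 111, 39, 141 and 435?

lcm(111, 39) = 111·39/gcd = 4329/3 = 1443
lcm(1443, 141) = 1443·141/gcd = 203463/3 = 67821
lcm(67821, 435) = 67821·435/gcd = 29502135/3 = 9834045

9834045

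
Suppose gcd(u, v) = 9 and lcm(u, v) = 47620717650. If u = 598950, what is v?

715563

u·v = gcd·lcm = 9·47620717650 = 428586458850, so v = 428586458850/598950 = 715563.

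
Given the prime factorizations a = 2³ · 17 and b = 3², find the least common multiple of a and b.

max exponent per prime: 2³ · 3² · 17 = 1224

1224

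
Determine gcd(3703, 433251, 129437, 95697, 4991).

gcd(3703, 433251): 433251 = 117·3703 + 0 → 3703
gcd(3703, 129437): 129437 = 34·3703 + 3535; 3703 = 1·3535 + 168; 3535 = 21·168 + 7; 168 = 24·7 + 0 → 7
gcd(7, 95697): 95697 = 13671·7 + 0 → 7
gcd(7, 4991): 4991 = 713·7 + 0 → 7

7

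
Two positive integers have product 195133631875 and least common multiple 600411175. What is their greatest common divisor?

From gcd × lcm = uv: gcd = 195133631875 / 600411175 = 325.

325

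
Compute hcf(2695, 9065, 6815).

5

gcd(2695, 9065): 9065 = 3·2695 + 980; 2695 = 2·980 + 735; 980 = 1·735 + 245; 735 = 3·245 + 0 → 245
gcd(245, 6815): 6815 = 27·245 + 200; 245 = 1·200 + 45; 200 = 4·45 + 20; 45 = 2·20 + 5; 20 = 4·5 + 0 → 5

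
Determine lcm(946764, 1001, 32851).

946764 = 2² · 3² · 7 · 13 · 17²; 1001 = 7 · 11 · 13; 32851 = 7 · 13 · 19²
lcm takes max exponent of each prime: 2² · 3² · 7 · 11 · 13 · 17² · 19² = 3759599844

3759599844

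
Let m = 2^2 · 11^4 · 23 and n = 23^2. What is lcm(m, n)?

30980356

max exponent per prime: 2^2 · 11^4 · 23^2 = 30980356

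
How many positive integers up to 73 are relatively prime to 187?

63

Prime factors of 187: 11, 17. Count integers ≤ 73 divisible by none of them.
By inclusion–exclusion: 73 − ⌊73/11⌋ − ⌊73/17⌋ + ⌊73/187⌋ = 63.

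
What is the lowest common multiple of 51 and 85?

255

51 = 3 · 17; 85 = 5 · 17
max exponents: 3 · 5 · 17 = 255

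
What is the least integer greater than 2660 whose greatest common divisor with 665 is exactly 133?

2793

Multiples of 133 above 2660: 133·21, 133·22, … . Need the cofactor coprime to 665/133 = 5.
Checking s = 21, 22, … the first with gcd(s, 5) = 1 is s = 21, giving 2793.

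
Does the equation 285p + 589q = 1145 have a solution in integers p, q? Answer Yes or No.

No

gcd(285, 589): 589 = 2·285 + 19; 285 = 15·19 + 0 → 19
19 does not divide 1145, so a solution does not exist.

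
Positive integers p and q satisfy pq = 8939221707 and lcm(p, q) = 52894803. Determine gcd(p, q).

gcd·lcm = product, so gcd = 8939221707/52894803 = 169.

169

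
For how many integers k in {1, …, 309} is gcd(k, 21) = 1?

176

Prime factors of 21: 3, 7. Count integers ≤ 309 divisible by none of them.
By inclusion–exclusion: 309 − ⌊309/3⌋ − ⌊309/7⌋ + ⌊309/21⌋ = 176.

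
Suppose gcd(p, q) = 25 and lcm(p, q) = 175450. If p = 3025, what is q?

Using pq = gcd(p,q)·lcm(p,q) = 25·175450 = 4386250, we get q = 4386250/3025 = 1450.

1450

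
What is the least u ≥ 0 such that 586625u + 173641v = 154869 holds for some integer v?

Euclid: 586625 = 3·173641 + 65702; 173641 = 2·65702 + 42237; 65702 = 1·42237 + 23465; 42237 = 1·23465 + 18772; 23465 = 1·18772 + 4693; 18772 = 4·4693 + 0 → gcd = 4693; 154869 = 4693·33.
Back-substitution yields 586625·(8) + 173641·(-27) = 4693, so one solution is u = 8·33 = 264, v = -27·33 = -891.
Solutions in u differ by 173641/4693 = 37; the one in [0, 37) is 264 mod 37 = 5.

5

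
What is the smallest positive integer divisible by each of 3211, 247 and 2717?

3211 = 13² · 19; 247 = 13 · 19; 2717 = 11 · 13 · 19
lcm takes max exponent of each prime: 11 · 13² · 19 = 35321

35321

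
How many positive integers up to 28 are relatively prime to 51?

51 = 3·17. Inclusion–exclusion on these primes:
28 − ⌊28/3⌋ − ⌊28/17⌋ + ⌊28/51⌋ = 18

18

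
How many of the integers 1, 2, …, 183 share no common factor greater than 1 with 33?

33 = 3·11. Inclusion–exclusion on these primes:
183 − ⌊183/3⌋ − ⌊183/11⌋ + ⌊183/33⌋ = 111

111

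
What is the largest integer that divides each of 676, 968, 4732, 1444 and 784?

4

676 = 2² · 13²; 968 = 2³ · 11²; 4732 = 2² · 7 · 13²; 1444 = 2² · 19²; 784 = 2⁴ · 7²
gcd takes min exponent of each prime: 2² = 4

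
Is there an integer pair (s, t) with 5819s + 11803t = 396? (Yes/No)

By Bézout, 5819s + 11803t = 396 has integer solutions iff gcd(5819, 11803) | 396.
Euclid: 11803 = 2·5819 + 165; 5819 = 35·165 + 44; 165 = 3·44 + 33; 44 = 1·33 + 11; 33 = 3·11 + 0. gcd = 11; 396 mod 11 = 0. Yes.

Yes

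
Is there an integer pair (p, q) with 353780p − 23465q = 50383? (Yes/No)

No

gcd(353780, 23465): 353780 = 15·23465 + 1805; 23465 = 13·1805 + 0 → 1805
1805 does not divide 50383, so a solution does not exist.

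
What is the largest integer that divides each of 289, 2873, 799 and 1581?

17

gcd(289, 2873): 2873 = 9·289 + 272; 289 = 1·272 + 17; 272 = 16·17 + 0 → 17
gcd(17, 799): 799 = 47·17 + 0 → 17
gcd(17, 1581): 1581 = 93·17 + 0 → 17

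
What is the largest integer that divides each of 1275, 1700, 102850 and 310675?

425

1275 = 3 · 5² · 17; 1700 = 2² · 5² · 17; 102850 = 2 · 5² · 11² · 17; 310675 = 5² · 17² · 43
gcd takes min exponent of each prime: 5² · 17 = 425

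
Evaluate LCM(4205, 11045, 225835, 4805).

4205 = 5 · 29²; 11045 = 5 · 47²; 225835 = 5 · 31² · 47; 4805 = 5 · 31²
lcm takes max exponent of each prime: 5 · 29² · 31² · 47² = 8926580045

8926580045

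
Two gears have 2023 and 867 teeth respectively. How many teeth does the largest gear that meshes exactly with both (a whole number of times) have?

2023 = 7 · 17²
867 = 3 · 17²
Common: 17² = 289

289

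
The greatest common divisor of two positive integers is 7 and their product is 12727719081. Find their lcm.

1818245583

For any two positive integers, gcd × lcm equals their product. Hence lcm = 12727719081 / 7 = 1818245583.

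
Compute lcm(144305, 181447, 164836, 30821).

1130685242237740

lcm(144305, 181447) = 144305·181447/gcd = 26183709335/49 = 534361415
lcm(534361415, 164836) = 534361415·164836/gcd = 88081998202940/49 = 1797591800060
lcm(1797591800060, 30821) = 1797591800060·30821/gcd = 55403576869649260/49 = 1130685242237740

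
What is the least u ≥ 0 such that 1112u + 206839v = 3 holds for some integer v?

118114

Euclid: 206839 = 186·1112 + 7; 1112 = 158·7 + 6; 7 = 1·6 + 1; 6 = 6·1 + 0 → gcd = 1; 3 = 1·3.
Back-substitution yields 1112·(-29575) + 206839·(159) = 1, so one solution is u = -29575·3 = -88725, v = 159·3 = 477.
Solutions in u differ by 206839/1 = 206839; the one in [0, 206839) is -88725 mod 206839 = 118114.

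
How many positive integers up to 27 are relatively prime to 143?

23

Prime factors of 143: 11, 13. Count integers ≤ 27 divisible by none of them.
By inclusion–exclusion: 27 − ⌊27/11⌋ − ⌊27/13⌋ + ⌊27/143⌋ = 23.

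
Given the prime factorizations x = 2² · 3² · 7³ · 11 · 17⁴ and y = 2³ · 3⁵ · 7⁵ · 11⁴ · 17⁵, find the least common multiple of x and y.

max exponent per prime: 2³ · 3⁵ · 7⁵ · 11⁴ · 17⁵ = 679206460488544296

679206460488544296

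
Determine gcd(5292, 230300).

196

5292 = 2² · 3³ · 7²
230300 = 2² · 5² · 7² · 47
Common: 2² · 7² = 196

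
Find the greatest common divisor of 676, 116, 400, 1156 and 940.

gcd(676, 116): 676 = 5·116 + 96; 116 = 1·96 + 20; 96 = 4·20 + 16; 20 = 1·16 + 4; 16 = 4·4 + 0 → 4
gcd(4, 400): 400 = 100·4 + 0 → 4
gcd(4, 1156): 1156 = 289·4 + 0 → 4
gcd(4, 940): 940 = 235·4 + 0 → 4

4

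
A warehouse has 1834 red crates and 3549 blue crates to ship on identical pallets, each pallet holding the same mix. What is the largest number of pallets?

Euclid: 3549 = 1·1834 + 1715; 1834 = 1·1715 + 119; 1715 = 14·119 + 49; 119 = 2·49 + 21; 49 = 2·21 + 7; 21 = 3·7 + 0. Last nonzero remainder: 7.

7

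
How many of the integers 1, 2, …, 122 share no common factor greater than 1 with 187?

Prime factors of 187: 11, 17. Count integers ≤ 122 divisible by none of them.
By inclusion–exclusion: 122 − ⌊122/11⌋ − ⌊122/17⌋ + ⌊122/187⌋ = 104.

104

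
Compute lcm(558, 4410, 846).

6425370

558 = 2 · 3² · 31; 4410 = 2 · 3² · 5 · 7²; 846 = 2 · 3² · 47
lcm takes max exponent of each prime: 2 · 3² · 5 · 7² · 31 · 47 = 6425370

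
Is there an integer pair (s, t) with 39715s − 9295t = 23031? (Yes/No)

No

gcd(39715, 9295): 39715 = 4·9295 + 2535; 9295 = 3·2535 + 1690; 2535 = 1·1690 + 845; 1690 = 2·845 + 0 → 845
845 does not divide 23031, so a solution does not exist.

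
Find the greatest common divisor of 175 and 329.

7

175 = 5² · 7
329 = 7 · 47
Common: 7 = 7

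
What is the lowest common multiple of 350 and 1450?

10150

350 = 2 · 5² · 7; 1450 = 2 · 5² · 29
max exponents: 2 · 5² · 7 · 29 = 10150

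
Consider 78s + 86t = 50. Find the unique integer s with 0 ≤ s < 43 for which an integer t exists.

26

gcd(78, 86) = 2 (Euclid: 86 = 1·78 + 8; 78 = 9·8 + 6; 8 = 1·6 + 2; 6 = 3·2 + 0), and 2 | 50.
Extended Euclid: 78·(-11) + 86·(10) = 2. Scale by 25: s₀ = -275.
General solution s = s₀ + 43k; reducing mod 43 gives s = 26 (and t = -23).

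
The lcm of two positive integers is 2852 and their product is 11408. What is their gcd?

gcd·lcm = product, so gcd = 11408/2852 = 4.

4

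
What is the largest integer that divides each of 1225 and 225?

25

Euclid: 1225 = 5·225 + 100; 225 = 2·100 + 25; 100 = 4·25 + 0. Last nonzero remainder: 25.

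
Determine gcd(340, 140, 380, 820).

20

340 = 2² · 5 · 17; 140 = 2² · 5 · 7; 380 = 2² · 5 · 19; 820 = 2² · 5 · 41
gcd takes min exponent of each prime: 2² · 5 = 20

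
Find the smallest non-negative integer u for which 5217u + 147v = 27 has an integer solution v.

31

gcd(5217, 147) = 3 (Euclid: 5217 = 35·147 + 72; 147 = 2·72 + 3; 72 = 24·3 + 0), and 3 | 27.
Extended Euclid: 5217·(-2) + 147·(71) = 3. Scale by 9: u₀ = -18.
General solution u = u₀ + 49t; reducing mod 49 gives u = 31 (and v = -1100).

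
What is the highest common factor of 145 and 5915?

145 = 5 · 29
5915 = 5 · 7 · 13²
Common: 5 = 5

5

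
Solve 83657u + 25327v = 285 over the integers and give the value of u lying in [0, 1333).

Euclid: 83657 = 3·25327 + 7676; 25327 = 3·7676 + 2299; 7676 = 3·2299 + 779; 2299 = 2·779 + 741; 779 = 1·741 + 38; 741 = 19·38 + 19; 38 = 2·19 + 0 → gcd = 19; 285 = 19·15.
Back-substitution yields 83657·(-650) + 25327·(2147) = 19, so one solution is u = -650·15 = -9750, v = 2147·15 = 32205.
Solutions in u differ by 25327/19 = 1333; the one in [0, 1333) is -9750 mod 1333 = 914.

914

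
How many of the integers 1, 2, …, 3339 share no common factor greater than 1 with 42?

42 = 2·3·7. Inclusion–exclusion on these primes:
3339 − ⌊3339/2⌋ − ⌊3339/3⌋ − ⌊3339/7⌋ + ⌊3339/6⌋ + ⌊3339/14⌋ + ⌊3339/21⌋ − ⌊3339/42⌋ = 954

954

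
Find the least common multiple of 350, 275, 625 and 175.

96250

350 = 2 · 5² · 7; 275 = 5² · 11; 625 = 5⁴; 175 = 5² · 7
lcm takes max exponent of each prime: 2 · 5⁴ · 7 · 11 = 96250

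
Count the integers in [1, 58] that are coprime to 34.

27

34 = 2·17. Inclusion–exclusion on these primes:
58 − ⌊58/2⌋ − ⌊58/17⌋ + ⌊58/34⌋ = 27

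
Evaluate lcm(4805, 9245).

4805 = 5 · 31²; 9245 = 5 · 43²
max exponents: 5 · 31² · 43² = 8884445

8884445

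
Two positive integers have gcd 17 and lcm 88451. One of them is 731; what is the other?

2057

Using uv = gcd(u,v)·lcm(u,v) = 17·88451 = 1503667, we get v = 1503667/731 = 2057.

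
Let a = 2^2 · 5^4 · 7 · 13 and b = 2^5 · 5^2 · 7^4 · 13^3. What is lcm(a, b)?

105499940000

max exponent per prime: 2^5 · 5^4 · 7^4 · 13^3 = 105499940000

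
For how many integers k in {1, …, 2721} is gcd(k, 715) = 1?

1827

Prime factors of 715: 5, 11, 13. Count integers ≤ 2721 divisible by none of them.
By inclusion–exclusion: 2721 − ⌊2721/5⌋ − ⌊2721/11⌋ − ⌊2721/13⌋ + ⌊2721/55⌋ + ⌊2721/65⌋ + ⌊2721/143⌋ − ⌊2721/715⌋ = 1827.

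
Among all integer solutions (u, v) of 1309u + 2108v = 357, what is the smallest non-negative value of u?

113

gcd(1309, 2108) = 17 (Euclid: 2108 = 1·1309 + 799; 1309 = 1·799 + 510; 799 = 1·510 + 289; 510 = 1·289 + 221; 289 = 1·221 + 68; 221 = 3·68 + 17; 68 = 4·17 + 0), and 17 | 357.
Extended Euclid: 1309·(29) + 2108·(-18) = 17. Scale by 21: u₀ = 609.
General solution u = u₀ + 124t; reducing mod 124 gives u = 113 (and v = -70).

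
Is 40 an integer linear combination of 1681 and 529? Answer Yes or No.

Yes

By Bézout, 1681m + 529n = 40 has integer solutions iff gcd(1681, 529) | 40.
Euclid: 1681 = 3·529 + 94; 529 = 5·94 + 59; 94 = 1·59 + 35; 59 = 1·35 + 24; 35 = 1·24 + 11; 24 = 2·11 + 2; 11 = 5·2 + 1; 2 = 2·1 + 0. gcd = 1; 40 mod 1 = 0. Yes.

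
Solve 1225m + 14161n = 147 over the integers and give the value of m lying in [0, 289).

266

gcd(1225, 14161) = 49 (Euclid: 14161 = 11·1225 + 686; 1225 = 1·686 + 539; 686 = 1·539 + 147; 539 = 3·147 + 98; 147 = 1·98 + 49; 98 = 2·49 + 0), and 49 | 147.
Extended Euclid: 1225·(-104) + 14161·(9) = 49. Scale by 3: m₀ = -312.
General solution m = m₀ + 289t; reducing mod 289 gives m = 266 (and n = -23).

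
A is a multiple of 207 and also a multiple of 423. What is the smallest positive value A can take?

207 = 3² · 23; 423 = 3² · 47
max exponents: 3² · 23 · 47 = 9729

9729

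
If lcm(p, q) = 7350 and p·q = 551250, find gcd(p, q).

75

From gcd × lcm = pq: gcd = 551250 / 7350 = 75.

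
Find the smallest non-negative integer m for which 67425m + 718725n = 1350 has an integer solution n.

Euclid: 718725 = 10·67425 + 44475; 67425 = 1·44475 + 22950; 44475 = 1·22950 + 21525; 22950 = 1·21525 + 1425; 21525 = 15·1425 + 150; 1425 = 9·150 + 75; 150 = 2·75 + 0 → gcd = 75; 1350 = 75·18.
Back-substitution yields 67425·(4541) + 718725·(-426) = 75, so one solution is m = 4541·18 = 81738, n = -426·18 = -7668.
Solutions in m differ by 718725/75 = 9583; the one in [0, 9583) is 81738 mod 9583 = 5074.

5074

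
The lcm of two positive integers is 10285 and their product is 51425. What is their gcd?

gcd·lcm = product, so gcd = 51425/10285 = 5.

5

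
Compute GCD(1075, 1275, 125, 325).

1075 = 5² · 43; 1275 = 3 · 5² · 17; 125 = 5³; 325 = 5² · 13
gcd takes min exponent of each prime: 5² = 25

25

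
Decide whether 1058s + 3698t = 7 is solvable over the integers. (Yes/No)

No

gcd(1058, 3698): 3698 = 3·1058 + 524; 1058 = 2·524 + 10; 524 = 52·10 + 4; 10 = 2·4 + 2; 4 = 2·2 + 0 → 2
2 does not divide 7, so a solution does not exist.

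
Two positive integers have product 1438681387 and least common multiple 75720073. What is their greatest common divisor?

From gcd × lcm = uv: gcd = 1438681387 / 75720073 = 19.

19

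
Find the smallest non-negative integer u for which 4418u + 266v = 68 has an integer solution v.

117

Reduce mod 266: 4418u ≡ 68 (mod 266). With g = gcd(4418, 266) = 2 dividing 68, divide through: 2209u ≡ 34 (mod 133).
Since gcd(2209, 133) = 1, u ≡ 34·(2209)⁻¹ ≡ 117 (mod 133). Smallest non-negative: 117.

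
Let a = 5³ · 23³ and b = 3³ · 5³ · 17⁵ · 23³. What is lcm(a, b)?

max exponent per prime: 3³ · 5³ · 17⁵ · 23³ = 58304475401625

58304475401625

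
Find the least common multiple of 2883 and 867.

833187

2883 = 3 · 31²; 867 = 3 · 17²
max exponents: 3 · 17² · 31² = 833187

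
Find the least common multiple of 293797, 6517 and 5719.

619030279

293797 = 7 · 19 · 47²; 6517 = 7³ · 19; 5719 = 7 · 19 · 43
lcm takes max exponent of each prime: 7³ · 19 · 43 · 47² = 619030279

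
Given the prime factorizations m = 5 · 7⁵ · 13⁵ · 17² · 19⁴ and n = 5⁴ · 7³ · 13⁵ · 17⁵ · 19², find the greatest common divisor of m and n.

66433315985855

min exponent per shared prime: 5 · 7³ · 13⁵ · 17² · 19² = 66433315985855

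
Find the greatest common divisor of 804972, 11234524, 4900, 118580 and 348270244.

196

gcd(804972, 11234524): 11234524 = 13·804972 + 769888; 804972 = 1·769888 + 35084; 769888 = 21·35084 + 33124; 35084 = 1·33124 + 1960; 33124 = 16·1960 + 1764; 1960 = 1·1764 + 196; 1764 = 9·196 + 0 → 196
gcd(196, 4900): 4900 = 25·196 + 0 → 196
gcd(196, 118580): 118580 = 605·196 + 0 → 196
gcd(196, 348270244): 348270244 = 1776889·196 + 0 → 196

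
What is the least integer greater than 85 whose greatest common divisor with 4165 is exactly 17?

102

4165 = 17·245. Any x with gcd(x, 4165) = 17 is a multiple of 17, say 17s, with s coprime to 245.
Need s > 85/17, so s ≥ 6. First s ≥ 6 with gcd(s, 245) = 1 is s = 6. Thus x = 17·6 = 102.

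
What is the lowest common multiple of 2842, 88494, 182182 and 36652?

162207201156

2842 = 2 · 7² · 29; 88494 = 2 · 3 · 7³ · 43; 182182 = 2 · 7² · 11 · 13²; 36652 = 2² · 7² · 11 · 17
lcm takes max exponent of each prime: 2² · 3 · 7³ · 11 · 13² · 17 · 29 · 43 = 162207201156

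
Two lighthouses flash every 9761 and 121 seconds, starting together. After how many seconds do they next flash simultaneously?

9761 = 43 · 227; 121 = 11²
max exponents: 11² · 43 · 227 = 1181081

1181081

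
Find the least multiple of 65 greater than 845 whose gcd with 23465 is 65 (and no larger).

23465 = 65·361. Any m with gcd(m, 23465) = 65 is a multiple of 65, say 65s, with s coprime to 361.
Need s > 845/65, so s ≥ 14. First s ≥ 14 with gcd(s, 361) = 1 is s = 14. Thus m = 65·14 = 910.

910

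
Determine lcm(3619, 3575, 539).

8233225

lcm(3619, 3575) = 3619·3575/gcd = 12937925/11 = 1176175
lcm(1176175, 539) = 1176175·539/gcd = 633958325/77 = 8233225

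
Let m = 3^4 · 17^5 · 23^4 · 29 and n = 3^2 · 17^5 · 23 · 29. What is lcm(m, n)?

max exponent per prime: 3^4 · 17^5 · 23^4 · 29 = 933338042229213

933338042229213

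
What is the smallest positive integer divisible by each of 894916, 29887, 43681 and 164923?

5724382994044

lcm(894916, 29887) = 894916·29887/gcd = 26746354492/121 = 221044252
lcm(221044252, 43681) = 221044252·43681/gcd = 9655433971612/2299 = 4199840788
lcm(4199840788, 164923) = 4199840788·164923/gcd = 692650342279324/121 = 5724382994044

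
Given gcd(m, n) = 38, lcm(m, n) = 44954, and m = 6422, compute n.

Using mn = gcd(m,n)·lcm(m,n) = 38·44954 = 1708252, we get n = 1708252/6422 = 266.

266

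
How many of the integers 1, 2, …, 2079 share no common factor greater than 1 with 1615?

Prime factors of 1615: 5, 17, 19. Count integers ≤ 2079 divisible by none of them.
By inclusion–exclusion: 2079 − ⌊2079/5⌋ − ⌊2079/17⌋ − ⌊2079/19⌋ + ⌊2079/85⌋ + ⌊2079/95⌋ + ⌊2079/323⌋ − ⌊2079/1615⌋ = 1483.

1483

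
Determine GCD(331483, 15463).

331483 = 17² · 31 · 37
15463 = 7 · 47²
Common: 1 = 1

1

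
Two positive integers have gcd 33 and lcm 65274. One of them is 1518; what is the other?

1419

p·q = gcd·lcm = 33·65274 = 2154042, so q = 2154042/1518 = 1419.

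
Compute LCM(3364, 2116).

1779556

3364 = 2² · 29²; 2116 = 2² · 23²
max exponents: 2² · 23² · 29² = 1779556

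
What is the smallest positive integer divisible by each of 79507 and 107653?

8559167071

79507 = 43³; 107653 = 7² · 13³
max exponents: 7² · 13³ · 43³ = 8559167071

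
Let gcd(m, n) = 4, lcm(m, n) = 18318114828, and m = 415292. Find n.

176436

m·n = gcd·lcm = 4·18318114828 = 73272459312, so n = 73272459312/415292 = 176436.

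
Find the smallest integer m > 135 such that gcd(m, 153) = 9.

144

153 = 9·17. Any m with gcd(m, 153) = 9 is a multiple of 9, say 9s, with s coprime to 17.
Need s > 135/9, so s ≥ 16. First s ≥ 16 with gcd(s, 17) = 1 is s = 16. Thus m = 9·16 = 144.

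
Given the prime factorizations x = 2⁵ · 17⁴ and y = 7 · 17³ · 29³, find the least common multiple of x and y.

456286581856

max exponent per prime: 2⁵ · 7 · 17⁴ · 29³ = 456286581856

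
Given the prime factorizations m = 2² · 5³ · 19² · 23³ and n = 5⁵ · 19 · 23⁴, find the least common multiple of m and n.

1262782512500

max exponent per prime: 2² · 5⁵ · 19² · 23⁴ = 1262782512500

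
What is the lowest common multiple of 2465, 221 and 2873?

2465 = 5 · 17 · 29; 221 = 13 · 17; 2873 = 13² · 17
lcm takes max exponent of each prime: 5 · 13² · 17 · 29 = 416585

416585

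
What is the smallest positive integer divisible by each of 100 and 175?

100 = 2² · 5²; 175 = 5² · 7
max exponents: 2² · 5² · 7 = 700

700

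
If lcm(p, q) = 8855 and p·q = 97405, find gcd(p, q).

11

From gcd × lcm = pq: gcd = 97405 / 8855 = 11.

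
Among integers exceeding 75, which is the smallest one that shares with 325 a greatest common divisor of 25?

gcd(t, 325) = 25 forces 25 | t; write t = 25s. Then gcd(25s, 25·13) = 25·gcd(s, 13), so need gcd(s, 13) = 1.
25s > 75 gives s ≥ 4. The least s ≥ 4 coprime to 13 is 4, so t = 25·4 = 100.

100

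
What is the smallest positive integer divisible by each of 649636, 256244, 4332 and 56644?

lcm(649636, 256244) = 649636·256244/gcd = 166465327184/4 = 41616331796
lcm(41616331796, 4332) = 41616331796·4332/gcd = 180281949340272/4 = 45070487335068
lcm(45070487335068, 56644) = 45070487335068·56644/gcd = 2552972684607591792/4 = 638243171151897948

638243171151897948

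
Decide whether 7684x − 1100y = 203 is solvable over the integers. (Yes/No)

gcd(7684, 1100): 7684 = 6·1100 + 1084; 1100 = 1·1084 + 16; 1084 = 67·16 + 12; 16 = 1·12 + 4; 12 = 3·4 + 0 → 4
4 does not divide 203, so a solution does not exist.

No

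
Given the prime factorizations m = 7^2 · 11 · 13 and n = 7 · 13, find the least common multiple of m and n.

7007

max exponent per prime: 7^2 · 11 · 13 = 7007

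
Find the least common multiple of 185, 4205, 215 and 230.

lcm(185, 4205) = 185·4205/gcd = 777925/5 = 155585
lcm(155585, 215) = 155585·215/gcd = 33450775/5 = 6690155
lcm(6690155, 230) = 6690155·230/gcd = 1538735650/5 = 307747130

307747130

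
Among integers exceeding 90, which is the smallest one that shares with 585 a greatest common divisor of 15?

105

585 = 15·39. Any k with gcd(k, 585) = 15 is a multiple of 15, say 15s, with s coprime to 39.
Need s > 90/15, so s ≥ 7. First s ≥ 7 with gcd(s, 39) = 1 is s = 7. Thus k = 15·7 = 105.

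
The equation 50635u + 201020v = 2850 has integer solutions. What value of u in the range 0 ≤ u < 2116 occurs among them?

1330

Reduce mod 201020: 50635u ≡ 2850 (mod 201020). With g = gcd(50635, 201020) = 95 dividing 2850, divide through: 533u ≡ 30 (mod 2116).
Since gcd(533, 2116) = 1, u ≡ 30·(533)⁻¹ ≡ 1330 (mod 2116). Smallest non-negative: 1330.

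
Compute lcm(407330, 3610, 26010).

407330 = 2 · 5 · 7 · 11 · 23²; 3610 = 2 · 5 · 19²; 26010 = 2 · 3² · 5 · 17²
lcm takes max exponent of each prime: 2 · 3² · 5 · 7 · 11 · 17² · 19² · 23² = 382466984130

382466984130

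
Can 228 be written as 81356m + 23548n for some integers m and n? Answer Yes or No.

Yes

By Bézout, 81356m + 23548n = 228 has integer solutions iff gcd(81356, 23548) | 228.
Euclid: 81356 = 3·23548 + 10712; 23548 = 2·10712 + 2124; 10712 = 5·2124 + 92; 2124 = 23·92 + 8; 92 = 11·8 + 4; 8 = 2·4 + 0. gcd = 4; 228 mod 4 = 0. Yes.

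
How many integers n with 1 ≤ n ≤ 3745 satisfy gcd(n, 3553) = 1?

Prime factors of 3553: 11, 17, 19. Count integers ≤ 3745 divisible by none of them.
By inclusion–exclusion: 3745 − ⌊3745/11⌋ − ⌊3745/17⌋ − ⌊3745/19⌋ + ⌊3745/187⌋ + ⌊3745/209⌋ + ⌊3745/323⌋ − ⌊3745/3553⌋ = 3035.

3035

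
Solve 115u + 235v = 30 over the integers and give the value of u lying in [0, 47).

35

gcd(115, 235) = 5 (Euclid: 235 = 2·115 + 5; 115 = 23·5 + 0), and 5 | 30.
Extended Euclid: 115·(-2) + 235·(1) = 5. Scale by 6: u₀ = -12.
General solution u = u₀ + 47t; reducing mod 47 gives u = 35 (and v = -17).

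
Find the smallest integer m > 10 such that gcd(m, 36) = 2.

14

Multiples of 2 above 10: 2·6, 2·7, … . Need the cofactor coprime to 36/2 = 18.
Checking s = 6, 7, … the first with gcd(s, 18) = 1 is s = 7, giving 14.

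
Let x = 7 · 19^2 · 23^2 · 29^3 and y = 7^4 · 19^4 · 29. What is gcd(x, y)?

min exponent per shared prime: 7 · 19^2 · 29 = 73283

73283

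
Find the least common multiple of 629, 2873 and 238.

lcm(629, 2873) = 629·2873/gcd = 1807117/17 = 106301
lcm(106301, 238) = 106301·238/gcd = 25299638/17 = 1488214

1488214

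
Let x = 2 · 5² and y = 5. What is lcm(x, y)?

50

max exponent per prime: 2 · 5² = 50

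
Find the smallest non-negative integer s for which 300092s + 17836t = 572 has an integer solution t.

97

Euclid: 300092 = 16·17836 + 14716; 17836 = 1·14716 + 3120; 14716 = 4·3120 + 2236; 3120 = 1·2236 + 884; 2236 = 2·884 + 468; 884 = 1·468 + 416; 468 = 1·416 + 52; 416 = 8·52 + 0 → gcd = 52; 572 = 52·11.
Back-substitution yields 300092·(40) + 17836·(-673) = 52, so one solution is s = 40·11 = 440, t = -673·11 = -7403.
Solutions in s differ by 17836/52 = 343; the one in [0, 343) is 440 mod 343 = 97.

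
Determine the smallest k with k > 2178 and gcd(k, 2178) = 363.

2541

Multiples of 363 above 2178: 363·7, 363·8, … . Need the cofactor coprime to 2178/363 = 6.
Checking s = 7, 8, … the first with gcd(s, 6) = 1 is s = 7, giving 2541.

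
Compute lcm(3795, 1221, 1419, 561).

102643365

lcm(3795, 1221) = 3795·1221/gcd = 4633695/33 = 140415
lcm(140415, 1419) = 140415·1419/gcd = 199248885/33 = 6037845
lcm(6037845, 561) = 6037845·561/gcd = 3387231045/33 = 102643365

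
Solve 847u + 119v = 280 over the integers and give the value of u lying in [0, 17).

3

Euclid: 847 = 7·119 + 14; 119 = 8·14 + 7; 14 = 2·7 + 0 → gcd = 7; 280 = 7·40.
Back-substitution yields 847·(-8) + 119·(57) = 7, so one solution is u = -8·40 = -320, v = 57·40 = 2280.
Solutions in u differ by 119/7 = 17; the one in [0, 17) is -320 mod 17 = 3.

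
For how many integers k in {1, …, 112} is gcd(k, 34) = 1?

53

34 = 2·17. Inclusion–exclusion on these primes:
112 − ⌊112/2⌋ − ⌊112/17⌋ + ⌊112/34⌋ = 53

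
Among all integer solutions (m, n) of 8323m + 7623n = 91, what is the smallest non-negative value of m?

gcd(8323, 7623) = 7 (Euclid: 8323 = 1·7623 + 700; 7623 = 10·700 + 623; 700 = 1·623 + 77; 623 = 8·77 + 7; 77 = 11·7 + 0), and 7 | 91.
Extended Euclid: 8323·(-98) + 7623·(107) = 7. Scale by 13: m₀ = -1274.
General solution m = m₀ + 1089t; reducing mod 1089 gives m = 904 (and n = -987).

904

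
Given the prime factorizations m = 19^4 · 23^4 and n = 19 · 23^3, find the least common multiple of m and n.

max exponent per prime: 19^4 · 23^4 = 36469158961

36469158961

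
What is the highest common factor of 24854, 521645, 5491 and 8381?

289

gcd(24854, 521645): 521645 = 20·24854 + 24565; 24854 = 1·24565 + 289; 24565 = 85·289 + 0 → 289
gcd(289, 5491): 5491 = 19·289 + 0 → 289
gcd(289, 8381): 8381 = 29·289 + 0 → 289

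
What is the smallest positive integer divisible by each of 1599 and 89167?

10967541

gcd first: 89167 = 55·1599 + 1222; 1599 = 1·1222 + 377; 1222 = 3·377 + 91; 377 = 4·91 + 13; 91 = 7·13 + 0 → gcd = 13
lcm = 1599·89167/gcd = 142578033/13 = 10967541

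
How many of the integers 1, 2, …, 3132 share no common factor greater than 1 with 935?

2143

935 = 5·11·17. Inclusion–exclusion on these primes:
3132 − ⌊3132/5⌋ − ⌊3132/11⌋ − ⌊3132/17⌋ + ⌊3132/55⌋ + ⌊3132/85⌋ + ⌊3132/187⌋ − ⌊3132/935⌋ = 2143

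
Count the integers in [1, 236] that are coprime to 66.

72

Prime factors of 66: 2, 3, 11. Count integers ≤ 236 divisible by none of them.
By inclusion–exclusion: 236 − ⌊236/2⌋ − ⌊236/3⌋ − ⌊236/11⌋ + ⌊236/6⌋ + ⌊236/22⌋ + ⌊236/33⌋ − ⌊236/66⌋ = 72.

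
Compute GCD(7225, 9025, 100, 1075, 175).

25

gcd(7225, 9025): 9025 = 1·7225 + 1800; 7225 = 4·1800 + 25; 1800 = 72·25 + 0 → 25
gcd(25, 100): 100 = 4·25 + 0 → 25
gcd(25, 1075): 1075 = 43·25 + 0 → 25
gcd(25, 175): 175 = 7·25 + 0 → 25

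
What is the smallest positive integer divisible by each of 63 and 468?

gcd first: 468 = 7·63 + 27; 63 = 2·27 + 9; 27 = 3·9 + 0 → gcd = 9
lcm = 63·468/gcd = 29484/9 = 3276

3276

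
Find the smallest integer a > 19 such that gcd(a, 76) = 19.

gcd(a, 76) = 19 forces 19 | a; write a = 19s. Then gcd(19s, 19·4) = 19·gcd(s, 4), so need gcd(s, 4) = 1.
19s > 19 gives s ≥ 2. The least s ≥ 2 coprime to 4 is 3, so a = 19·3 = 57.

57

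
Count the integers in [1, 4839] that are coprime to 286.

2031

Prime factors of 286: 2, 11, 13. Count integers ≤ 4839 divisible by none of them.
By inclusion–exclusion: 4839 − ⌊4839/2⌋ − ⌊4839/11⌋ − ⌊4839/13⌋ + ⌊4839/22⌋ + ⌊4839/26⌋ + ⌊4839/143⌋ − ⌊4839/286⌋ = 2031.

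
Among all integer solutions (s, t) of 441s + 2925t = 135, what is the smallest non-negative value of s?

Euclid: 2925 = 6·441 + 279; 441 = 1·279 + 162; 279 = 1·162 + 117; 162 = 1·117 + 45; 117 = 2·45 + 27; 45 = 1·27 + 18; 27 = 1·18 + 9; 18 = 2·9 + 0 → gcd = 9; 135 = 9·15.
Back-substitution yields 441·(-126) + 2925·(19) = 9, so one solution is s = -126·15 = -1890, t = 19·15 = 285.
Solutions in s differ by 2925/9 = 325; the one in [0, 325) is -1890 mod 325 = 60.

60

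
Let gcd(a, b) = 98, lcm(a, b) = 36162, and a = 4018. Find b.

Using ab = gcd(a,b)·lcm(a,b) = 98·36162 = 3543876, we get b = 3543876/4018 = 882.

882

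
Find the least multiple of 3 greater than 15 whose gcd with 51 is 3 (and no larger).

18

51 = 3·17. Any k with gcd(k, 51) = 3 is a multiple of 3, say 3s, with s coprime to 17.
Need s > 15/3, so s ≥ 6. First s ≥ 6 with gcd(s, 17) = 1 is s = 6. Thus k = 3·6 = 18.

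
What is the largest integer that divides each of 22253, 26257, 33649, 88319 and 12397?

gcd(22253, 26257): 26257 = 1·22253 + 4004; 22253 = 5·4004 + 2233; 4004 = 1·2233 + 1771; 2233 = 1·1771 + 462; 1771 = 3·462 + 385; 462 = 1·385 + 77; 385 = 5·77 + 0 → 77
gcd(77, 33649): 33649 = 437·77 + 0 → 77
gcd(77, 88319): 88319 = 1147·77 + 0 → 77
gcd(77, 12397): 12397 = 161·77 + 0 → 77

77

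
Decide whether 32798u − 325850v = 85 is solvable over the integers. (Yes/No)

No

By Bézout, 32798u − 325850v = 85 has integer solutions iff gcd(32798, 325850) | 85.
Euclid: 325850 = 9·32798 + 30668; 32798 = 1·30668 + 2130; 30668 = 14·2130 + 848; 2130 = 2·848 + 434; 848 = 1·434 + 414; 434 = 1·414 + 20; 414 = 20·20 + 14; 20 = 1·14 + 6; 14 = 2·6 + 2; 6 = 3·2 + 0. gcd = 2; 85 mod 2 = 1. No.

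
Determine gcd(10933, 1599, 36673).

10933 = 13 · 29²; 1599 = 3 · 13 · 41; 36673 = 7 · 13² · 31
gcd takes min exponent of each prime: 13 = 13

13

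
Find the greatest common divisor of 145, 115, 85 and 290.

gcd(145, 115): 145 = 1·115 + 30; 115 = 3·30 + 25; 30 = 1·25 + 5; 25 = 5·5 + 0 → 5
gcd(5, 85): 85 = 17·5 + 0 → 5
gcd(5, 290): 290 = 58·5 + 0 → 5

5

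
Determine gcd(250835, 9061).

221

250835 = 5 · 13 · 17 · 227
9061 = 13 · 17 · 41
Common: 13 · 17 = 221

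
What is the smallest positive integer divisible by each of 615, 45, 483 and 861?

615 = 3 · 5 · 41; 45 = 3² · 5; 483 = 3 · 7 · 23; 861 = 3 · 7 · 41
lcm takes max exponent of each prime: 3² · 5 · 7 · 23 · 41 = 297045

297045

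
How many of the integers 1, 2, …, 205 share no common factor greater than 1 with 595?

131

595 = 5·7·17. Inclusion–exclusion on these primes:
205 − ⌊205/5⌋ − ⌊205/7⌋ − ⌊205/17⌋ + ⌊205/35⌋ + ⌊205/85⌋ + ⌊205/119⌋ − ⌊205/595⌋ = 131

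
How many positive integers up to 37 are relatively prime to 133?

31

Prime factors of 133: 7, 19. Count integers ≤ 37 divisible by none of them.
By inclusion–exclusion: 37 − ⌊37/7⌋ − ⌊37/19⌋ + ⌊37/133⌋ = 31.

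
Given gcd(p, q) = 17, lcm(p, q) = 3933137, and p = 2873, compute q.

23273

p·q = gcd·lcm = 17·3933137 = 66863329, so q = 66863329/2873 = 23273.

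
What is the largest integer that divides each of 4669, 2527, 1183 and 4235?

7

4669 = 7 · 23 · 29; 2527 = 7 · 19²; 1183 = 7 · 13²; 4235 = 5 · 7 · 11²
gcd takes min exponent of each prime: 7 = 7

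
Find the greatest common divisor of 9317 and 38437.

Euclid: 38437 = 4·9317 + 1169; 9317 = 7·1169 + 1134; 1169 = 1·1134 + 35; 1134 = 32·35 + 14; 35 = 2·14 + 7; 14 = 2·7 + 0. Last nonzero remainder: 7.

7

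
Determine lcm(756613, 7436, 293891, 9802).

756613 = 11² · 13² · 37; 7436 = 2² · 11 · 13²; 293891 = 13² · 37 · 47; 9802 = 2 · 13² · 29
lcm takes max exponent of each prime: 2² · 11² · 13² · 29 · 37 · 47 = 4125054076

4125054076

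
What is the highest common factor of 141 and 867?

3

141 = 3 · 47
867 = 3 · 17²
Common: 3 = 3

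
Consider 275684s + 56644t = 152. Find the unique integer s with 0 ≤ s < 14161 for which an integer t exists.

gcd(275684, 56644) = 4 (Euclid: 275684 = 4·56644 + 49108; 56644 = 1·49108 + 7536; 49108 = 6·7536 + 3892; 7536 = 1·3892 + 3644; 3892 = 1·3644 + 248; 3644 = 14·248 + 172; 248 = 1·172 + 76; 172 = 2·76 + 20; 76 = 3·20 + 16; 20 = 1·16 + 4; 16 = 4·4 + 0), and 4 | 152.
Extended Euclid: 275684·(-2969) + 56644·(14450) = 4. Scale by 38: s₀ = -112822.
General solution s = s₀ + 14161k; reducing mod 14161 gives s = 466 (and t = -2268).

466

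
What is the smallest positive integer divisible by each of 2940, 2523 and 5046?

2940 = 2² · 3 · 5 · 7²; 2523 = 3 · 29²; 5046 = 2 · 3 · 29²
lcm takes max exponent of each prime: 2² · 3 · 5 · 7² · 29² = 2472540

2472540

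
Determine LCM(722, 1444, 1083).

4332

722 = 2 · 19²; 1444 = 2² · 19²; 1083 = 3 · 19²
lcm takes max exponent of each prime: 2² · 3 · 19² = 4332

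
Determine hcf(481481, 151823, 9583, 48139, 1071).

gcd(481481, 151823): 481481 = 3·151823 + 26012; 151823 = 5·26012 + 21763; 26012 = 1·21763 + 4249; 21763 = 5·4249 + 518; 4249 = 8·518 + 105; 518 = 4·105 + 98; 105 = 1·98 + 7; 98 = 14·7 + 0 → 7
gcd(7, 9583): 9583 = 1369·7 + 0 → 7
gcd(7, 48139): 48139 = 6877·7 + 0 → 7
gcd(7, 1071): 1071 = 153·7 + 0 → 7

7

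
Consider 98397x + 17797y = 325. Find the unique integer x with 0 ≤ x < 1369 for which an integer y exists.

gcd(98397, 17797) = 13 (Euclid: 98397 = 5·17797 + 9412; 17797 = 1·9412 + 8385; 9412 = 1·8385 + 1027; 8385 = 8·1027 + 169; 1027 = 6·169 + 13; 169 = 13·13 + 0), and 13 | 325.
Extended Euclid: 98397·(104) + 17797·(-575) = 13. Scale by 25: x₀ = 2600.
General solution x = x₀ + 1369t; reducing mod 1369 gives x = 1231 (and y = -6806).

1231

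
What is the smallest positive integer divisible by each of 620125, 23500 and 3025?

116583500

620125 = 5³ · 11² · 41; 23500 = 2² · 5³ · 47; 3025 = 5² · 11²
lcm takes max exponent of each prime: 2² · 5³ · 11² · 41 · 47 = 116583500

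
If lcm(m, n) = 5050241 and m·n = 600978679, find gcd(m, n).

119

gcd·lcm = product, so gcd = 600978679/5050241 = 119.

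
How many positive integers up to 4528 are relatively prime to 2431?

3577

2431 = 11·13·17. Inclusion–exclusion on these primes:
4528 − ⌊4528/11⌋ − ⌊4528/13⌋ − ⌊4528/17⌋ + ⌊4528/143⌋ + ⌊4528/187⌋ + ⌊4528/221⌋ − ⌊4528/2431⌋ = 3577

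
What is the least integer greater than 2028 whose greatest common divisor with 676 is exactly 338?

2366

676 = 338·2. Any x with gcd(x, 676) = 338 is a multiple of 338, say 338s, with s coprime to 2.
Need s > 2028/338, so s ≥ 7. First s ≥ 7 with gcd(s, 2) = 1 is s = 7. Thus x = 338·7 = 2366.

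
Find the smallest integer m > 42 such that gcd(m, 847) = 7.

49

Multiples of 7 above 42: 7·7, 7·8, … . Need the cofactor coprime to 847/7 = 121.
Checking s = 7, 8, … the first with gcd(s, 121) = 1 is s = 7, giving 49.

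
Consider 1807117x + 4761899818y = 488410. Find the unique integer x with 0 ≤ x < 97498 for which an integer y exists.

23716

Reduce mod 4761899818: 1807117x ≡ 488410 (mod 4761899818). With g = gcd(1807117, 4761899818) = 48841 dividing 488410, divide through: 37x ≡ 10 (mod 97498).
Since gcd(37, 97498) = 1, x ≡ 10·(37)⁻¹ ≡ 23716 (mod 97498). Smallest non-negative: 23716.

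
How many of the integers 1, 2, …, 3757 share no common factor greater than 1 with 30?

1002

30 = 2·3·5. Inclusion–exclusion on these primes:
3757 − ⌊3757/2⌋ − ⌊3757/3⌋ − ⌊3757/5⌋ + ⌊3757/6⌋ + ⌊3757/10⌋ + ⌊3757/15⌋ − ⌊3757/30⌋ = 1002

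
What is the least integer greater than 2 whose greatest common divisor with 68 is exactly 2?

6

gcd(t, 68) = 2 forces 2 | t; write t = 2s. Then gcd(2s, 2·34) = 2·gcd(s, 34), so need gcd(s, 34) = 1.
2s > 2 gives s ≥ 2. The least s ≥ 2 coprime to 34 is 3, so t = 2·3 = 6.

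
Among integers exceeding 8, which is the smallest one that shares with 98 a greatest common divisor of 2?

10

gcd(x, 98) = 2 forces 2 | x; write x = 2s. Then gcd(2s, 2·49) = 2·gcd(s, 49), so need gcd(s, 49) = 1.
2s > 8 gives s ≥ 5. The least s ≥ 5 coprime to 49 is 5, so x = 2·5 = 10.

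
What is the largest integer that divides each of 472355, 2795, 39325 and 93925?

gcd(472355, 2795): 472355 = 169·2795 + 0 → 2795
gcd(2795, 39325): 39325 = 14·2795 + 195; 2795 = 14·195 + 65; 195 = 3·65 + 0 → 65
gcd(65, 93925): 93925 = 1445·65 + 0 → 65

65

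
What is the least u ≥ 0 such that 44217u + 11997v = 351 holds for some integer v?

1317

Reduce mod 11997: 44217u ≡ 351 (mod 11997). With g = gcd(44217, 11997) = 9 dividing 351, divide through: 4913u ≡ 39 (mod 1333).
Since gcd(4913, 1333) = 1, u ≡ 39·(4913)⁻¹ ≡ 1317 (mod 1333). Smallest non-negative: 1317.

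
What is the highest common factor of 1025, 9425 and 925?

25

gcd(1025, 9425): 9425 = 9·1025 + 200; 1025 = 5·200 + 25; 200 = 8·25 + 0 → 25
gcd(25, 925): 925 = 37·25 + 0 → 25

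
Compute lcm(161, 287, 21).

161 = 7 · 23; 287 = 7 · 41; 21 = 3 · 7
lcm takes max exponent of each prime: 3 · 7 · 23 · 41 = 19803

19803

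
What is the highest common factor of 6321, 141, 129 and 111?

3

gcd(6321, 141): 6321 = 44·141 + 117; 141 = 1·117 + 24; 117 = 4·24 + 21; 24 = 1·21 + 3; 21 = 7·3 + 0 → 3
gcd(3, 129): 129 = 43·3 + 0 → 3
gcd(3, 111): 111 = 37·3 + 0 → 3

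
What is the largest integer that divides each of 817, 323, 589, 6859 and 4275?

gcd(817, 323): 817 = 2·323 + 171; 323 = 1·171 + 152; 171 = 1·152 + 19; 152 = 8·19 + 0 → 19
gcd(19, 589): 589 = 31·19 + 0 → 19
gcd(19, 6859): 6859 = 361·19 + 0 → 19
gcd(19, 4275): 4275 = 225·19 + 0 → 19

19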